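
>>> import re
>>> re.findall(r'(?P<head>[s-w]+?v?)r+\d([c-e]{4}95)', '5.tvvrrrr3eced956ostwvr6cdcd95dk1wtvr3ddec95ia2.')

[('tvv', 'eced95'), ('stwv', 'cdcd95'), ('wtv', 'ddec95')]

2 groups means each result is a tuple of 2 captured strings — 3 here.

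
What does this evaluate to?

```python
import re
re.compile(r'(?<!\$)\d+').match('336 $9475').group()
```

'336'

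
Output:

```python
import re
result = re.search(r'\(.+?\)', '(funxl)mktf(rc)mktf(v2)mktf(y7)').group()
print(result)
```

The match spans [0:7] → '(funxl)'.

(funxl)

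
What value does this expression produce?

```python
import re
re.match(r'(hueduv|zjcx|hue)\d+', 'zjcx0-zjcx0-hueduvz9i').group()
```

'zjcx0'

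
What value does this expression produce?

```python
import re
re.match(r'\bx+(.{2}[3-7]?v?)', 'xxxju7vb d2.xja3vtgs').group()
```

'xxxju7v'

Pattern: a word boundary (`\b`, zero-width); then one or more of a literal 'x'; then exactly 2 of any character, then optionally a character in [3-7], then optionally a literal 'v' (captured).
With `match`, the pattern is implicitly anchored at the beginning.
The match spans [0:7] → 'xxxju7v'.
Captured: group 1 = 'ju7v'.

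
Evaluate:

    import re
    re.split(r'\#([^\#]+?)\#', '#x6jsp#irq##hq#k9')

Matches to split on: at [0:7] → '#x6jsp#'; at [11:15] → '#hq#'.
Because the pattern has a capturing group, `split` also inserts each captured text between the pieces.

['', 'x6jsp', 'irq#', 'hq', 'k9']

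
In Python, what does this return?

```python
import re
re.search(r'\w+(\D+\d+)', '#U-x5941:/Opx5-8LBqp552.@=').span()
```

The pattern matches one or more of a word character; then one or more of a non-digit, then one or more of a digit (captured).
`search` walks the string left to right and returns the first match it finds.
The match spans [1:8] → 'U-x5941'.
Captured: group 1 = '-x5941'.

(1, 8)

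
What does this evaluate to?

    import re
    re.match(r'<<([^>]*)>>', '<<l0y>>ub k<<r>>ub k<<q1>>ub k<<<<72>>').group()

`re.match` only tries the pattern at the start of the string.
The match spans [0:7] → '<<l0y>>'.

'<<l0y>>'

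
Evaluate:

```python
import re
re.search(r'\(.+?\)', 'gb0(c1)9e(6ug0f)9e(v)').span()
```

(3, 7)

`search` walks the string left to right and returns the first match it finds.
The match spans [3:7] → '(c1)'.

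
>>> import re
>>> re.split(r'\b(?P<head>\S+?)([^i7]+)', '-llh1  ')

Pattern: a word boundary (`\b`, zero-width); then one or more of a non-whitespace character (lazy) (captured as 'head'); then one or more of any character except [i7] (captured).
Lazy quantifiers expand one character at a time until the remainder of the pattern can match.
Matches to split on: at [1:7] → 'llh1  '.
The group in the pattern means `split` returns the separators' captures alongside the pieces.

['-', 'l', 'lh1  ', '']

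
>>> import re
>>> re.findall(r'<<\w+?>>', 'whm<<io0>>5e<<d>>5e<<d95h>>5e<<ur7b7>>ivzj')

['<<io0>>', '<<d>>', '<<d95h>>', '<<ur7b7>>']

`findall` yields the raw match text (4 of them) because the pattern has no groups.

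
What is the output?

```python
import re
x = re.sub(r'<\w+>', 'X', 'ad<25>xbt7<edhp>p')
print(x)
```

Matches: at [2:6] → '<25>'; at [10:16] → '<edhp>'.
`sub` substitutes 'X' at each match site.

adXxbt7Xp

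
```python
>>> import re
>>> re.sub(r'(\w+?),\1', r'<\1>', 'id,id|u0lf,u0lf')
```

'<id>|<u0lf>'

The backreference `\1` re-matches whatever the first group consumed, character for character.
Matches: at [0:5] → 'id,id'; at [6:15] → 'u0lf,u0lf'.
The replacement refers to a captured group, so each match is rewritten using its own captured text.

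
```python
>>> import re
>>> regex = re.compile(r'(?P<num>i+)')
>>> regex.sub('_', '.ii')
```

'._'

This matches one or more of a literal 'i' (captured as 'num').
Matches: at [1:3] → 'ii'.
Each match is replaced by '_'.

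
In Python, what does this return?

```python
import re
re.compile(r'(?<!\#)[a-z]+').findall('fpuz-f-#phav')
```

['fpuz', 'f', 'hav']

A negative assertion filters positions out without eating any characters.
Walking the string: at [0:4] → 'fpuz'; at [5:6] → 'f'; at [9:12] → 'hav'.
`findall` yields the raw match text (3 of them) because the pattern has no groups.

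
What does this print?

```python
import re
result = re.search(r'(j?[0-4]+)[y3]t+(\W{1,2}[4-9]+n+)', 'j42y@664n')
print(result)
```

Here the pattern never matches, so the call returns None.

None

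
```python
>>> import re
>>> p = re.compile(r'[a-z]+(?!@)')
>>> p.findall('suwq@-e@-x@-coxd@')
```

The negative lookaround is zero-width — it rules out positions where the adjacent text would match, without consuming anything.
Walking the string: at [0:3] → 'suw'; at [12:15] → 'cox'.
Since nothing is captured, `findall` lists the 2 matched substrings directly.

['suw', 'cox']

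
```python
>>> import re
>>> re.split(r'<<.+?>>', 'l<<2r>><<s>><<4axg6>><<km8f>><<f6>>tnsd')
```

['l', '', '', '', '', 'tnsd']

Lazy quantifiers expand one character at a time until the remainder of the pattern can match.
Matches to split on: at [1:7] → '<<2r>>'; at [7:12] → '<<s>>'; at [12:21] → '<<4axg6>>'; at [21:29] → '<<km8f>>'; at [29:35] → '<<f6>>'.
The string is cut at each match, leaving 6 pieces.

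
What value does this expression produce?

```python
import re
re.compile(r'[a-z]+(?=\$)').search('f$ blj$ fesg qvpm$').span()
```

(0, 1)

Because the assertion is zero-width, the text it checks is not consumed and won't appear in the result.
`re.search` scans for the first position where the pattern succeeds.
The match spans [0:1] → 'f'.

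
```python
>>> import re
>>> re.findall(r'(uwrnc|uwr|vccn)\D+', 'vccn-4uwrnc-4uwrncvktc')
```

The regex engine tests alternatives in the order written; an earlier branch that matches wins even if a later one would match more.
One capturing group, so `findall` returns just the captured substring from each match — 3 in all.

['vccn', 'uwrnc', 'uwrnc']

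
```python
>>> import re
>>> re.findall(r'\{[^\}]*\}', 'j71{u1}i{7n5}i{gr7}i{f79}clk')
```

`findall` yields the raw match text (4 of them) because the pattern has no groups.

['{u1}', '{7n5}', '{gr7}', '{f79}']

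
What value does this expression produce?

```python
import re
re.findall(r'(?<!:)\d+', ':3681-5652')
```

['681', '5652']

`(?!…)`/`(?<!…)` only lets a position through if the neighbouring text does NOT match; no characters are consumed.
Since nothing is captured, `findall` lists the 2 matched substrings directly.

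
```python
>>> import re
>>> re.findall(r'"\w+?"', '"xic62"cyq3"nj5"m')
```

['"xic62"', '"nj5"']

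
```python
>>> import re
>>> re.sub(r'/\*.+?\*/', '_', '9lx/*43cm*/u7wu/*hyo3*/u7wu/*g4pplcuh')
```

The `?` after the quantifier makes it lazy — it takes as little as possible before letting the rest of the pattern try.
Matches: at [3:11] → '/*43cm*/'; at [15:23] → '/*hyo3*/'.
Every occurrence is swapped for '_'.

'9lx_u7wu_u7wu/*g4pplcuh'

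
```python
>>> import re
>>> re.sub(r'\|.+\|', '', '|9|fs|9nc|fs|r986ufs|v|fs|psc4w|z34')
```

'z34'

Matches: at [0:32] → '|9|fs|9nc|fs|r986ufs|v|fs|psc4w|'.
Each match is replaced by ''.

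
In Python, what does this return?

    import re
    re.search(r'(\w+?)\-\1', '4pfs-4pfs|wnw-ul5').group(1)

The match spans [0:9] → '4pfs-4pfs'.
Captured: group 1 = '4pfs'.

'4pfs'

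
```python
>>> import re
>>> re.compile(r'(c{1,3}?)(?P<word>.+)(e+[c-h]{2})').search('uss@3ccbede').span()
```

The pattern matches 1 to 3 of a literal 'c' (lazy) (captured); then one or more of any character (captured as 'word'); then one or more of the literal 'e', then exactly 2 of a character in [c-h] (captured).
`re.search` tries every starting position until one works.
The match spans [5:11] → 'ccbede'.
Captured: group 1 = 'c', group 2 = 'cb', group 3 = 'ede'.

(5, 11)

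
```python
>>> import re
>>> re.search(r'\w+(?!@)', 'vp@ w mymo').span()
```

(0, 1)

The negative lookahead/lookbehind blocks any match where the forbidden context is present.
Unlike `match`, `search` isn't anchored — it looks for the pattern anywhere in the string.
The match spans [0:1] → 'v'.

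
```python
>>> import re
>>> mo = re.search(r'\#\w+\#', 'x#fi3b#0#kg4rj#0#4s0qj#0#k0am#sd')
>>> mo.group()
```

Unlike `match`, `search` isn't anchored — it looks for the pattern anywhere in the string.
The match spans [1:7] → '#fi3b#'.

'#fi3b#'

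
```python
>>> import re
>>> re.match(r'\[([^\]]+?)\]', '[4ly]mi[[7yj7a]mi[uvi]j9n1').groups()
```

('4ly',)

`re.match` won't scan ahead — the pattern has to work from the very first character.
The match spans [0:5] → '[4ly]'.
Captured: group 1 = '4ly'.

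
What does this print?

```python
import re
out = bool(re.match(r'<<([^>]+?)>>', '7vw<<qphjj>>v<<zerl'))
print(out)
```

False

`match` is anchored at position 0; if the pattern doesn't fit there, it returns None.
Here position 0 doesn't satisfy it, so the call returns None, and `bool(None)` is False.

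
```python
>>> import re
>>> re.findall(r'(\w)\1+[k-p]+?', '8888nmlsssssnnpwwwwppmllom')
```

['8', 's', 'w', 'l']

A backreference is literal: `\1` must see the identical characters the first group matched.
Walking the string: at [0:5] match '8888n', group 1 = '8'; at [7:13] match 'sssssn', group 1 = 's'; at [15:20] match 'wwwwp', group 1 = 'w'; at [22:25] match 'llo', group 1 = 'l'.
One capturing group, so `findall` returns just the captured substring from each match — 4 in all.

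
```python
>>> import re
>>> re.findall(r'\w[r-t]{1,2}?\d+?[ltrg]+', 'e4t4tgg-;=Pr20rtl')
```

['4t4tgg', 'Pr20rtl']

This matches a word character, then 1 to 2 of a character in [r-t] (lazy), then one or more of a digit (lazy); then one or more of one of [ltrg].
Walking the string: at [1:7] → '4t4tgg'; at [10:17] → 'Pr20rtl'.
Since nothing is captured, `findall` lists the 2 matched substrings directly.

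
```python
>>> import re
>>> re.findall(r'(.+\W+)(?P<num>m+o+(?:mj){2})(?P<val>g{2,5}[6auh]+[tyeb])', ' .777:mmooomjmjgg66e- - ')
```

This matches one or more of any character, then one or more of a non-word character (captured); then one or more of the literal 'm', then one or more of the literal 'o', then the literal 'mj' repeated 2 times (captured as 'num'); then 2 to 5 of a literal 'g', then one or more of one of [6auh], then one of [tyeb] (captured as 'val').
Matches: at [0:20] match ' .777:mmooomjmjgg66e', groups = (' .777:', 'mmooomjmj', 'gg66e').
3 groups means the one result is a tuple of 3 captured strings — 1 here.

[(' .777:', 'mmooomjmj', 'gg66e')]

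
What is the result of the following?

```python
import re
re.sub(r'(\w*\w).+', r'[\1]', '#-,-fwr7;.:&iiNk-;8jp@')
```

This matches zero or more of a word character, then a word character (captured); then one or more of any character.
Matches: at [4:22] → 'fwr7;.:&iiNk-;8jp@'.
`\1` in the replacement pulls in group 1's text for each match.

'#-,-[fwr7]'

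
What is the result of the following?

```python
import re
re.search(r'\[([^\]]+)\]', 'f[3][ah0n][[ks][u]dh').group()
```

'[3]'

`re.search` tries every starting position until one works.
The match spans [1:4] → '[3]'.
Captured: group 1 = '3'.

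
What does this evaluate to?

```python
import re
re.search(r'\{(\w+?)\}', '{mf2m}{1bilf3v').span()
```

`re.search` scans for the first position where the pattern succeeds.
The match spans [0:6] → '{mf2m}'.
Captured: group 1 = 'mf2m'.

(0, 6)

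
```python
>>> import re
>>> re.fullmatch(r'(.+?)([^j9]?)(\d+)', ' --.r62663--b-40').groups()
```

(' --.r62663--b', '-', '40')

The match spans [0:16] → ' --.r62663--b-40'.
Captured: group 1 = ' --.r62663--b', group 2 = '-', group 3 = '40'.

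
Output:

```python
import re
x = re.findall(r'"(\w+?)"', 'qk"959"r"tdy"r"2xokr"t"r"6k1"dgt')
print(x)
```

With a single group, `findall` returns only what that group captured — 4 items.

['959', 'tdy', '2xokr', 'r']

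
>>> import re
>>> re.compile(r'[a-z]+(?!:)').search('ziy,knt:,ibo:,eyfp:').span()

(0, 3)

Because the assertion is negative and zero-width, positions next to the forbidden text are skipped.
The match spans [0:3] → 'ziy'.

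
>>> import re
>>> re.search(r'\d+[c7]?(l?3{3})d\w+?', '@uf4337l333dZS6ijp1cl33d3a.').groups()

('l333',)

Pattern: one or more of a digit, then optionally one of [c7]; then optionally the literal 'l', then exactly 3 of the literal '3' (captured); then the literal 'd', then one or more of a word character (lazy).
A non-greedy quantifier consumes as few characters as it can — just enough that the remainder of the pattern still matches from where it stops; whatever follows it matches normally.
`re.search` scans for the first position where the pattern succeeds.
The match spans [3:13] → '4337l333dZ'.
Captured: group 1 = 'l333'.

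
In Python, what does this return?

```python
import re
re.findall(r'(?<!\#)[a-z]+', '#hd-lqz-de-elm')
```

['d', 'lqz', 'de', 'elm']

`(?!…)`/`(?<!…)` only lets a position through if the neighbouring text does NOT match; no characters are consumed.
Walking the string: at [2:3] → 'd'; at [4:7] → 'lqz'; at [8:10] → 'de'; at [11:14] → 'elm'.
Since nothing is captured, `findall` lists the 4 matched substrings directly.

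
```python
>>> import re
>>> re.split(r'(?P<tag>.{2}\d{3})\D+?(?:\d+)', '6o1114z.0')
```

['6', 'o1114', '']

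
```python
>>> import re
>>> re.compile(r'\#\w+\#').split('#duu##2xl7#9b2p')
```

Each match becomes a cut point; 3 segments remain.

['', '', '9b2p']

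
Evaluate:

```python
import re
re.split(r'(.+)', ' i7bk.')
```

The pattern matches one or more of any character (captured).
Matches to split on: at [0:6] → ' i7bk.'.
The group in the pattern means `split` returns the separators' captures alongside the pieces.

['', ' i7bk.', '']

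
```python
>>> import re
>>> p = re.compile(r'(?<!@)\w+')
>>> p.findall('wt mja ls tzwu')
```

['wt', 'mja', 'ls', 'tzwu']

A negative assertion filters positions out without eating any characters.
Matches: at [0:2] → 'wt'; at [3:6] → 'mja'; at [7:9] → 'ls'; at [10:14] → 'tzwu'.
`findall` yields the raw match text (4 of them) because the pattern has no groups.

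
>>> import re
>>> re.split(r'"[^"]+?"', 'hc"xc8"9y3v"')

Matches to split on: at [2:7] → '"xc8"'.
Each match becomes a cut point; 2 segments remain.

['hc', '9y3v"']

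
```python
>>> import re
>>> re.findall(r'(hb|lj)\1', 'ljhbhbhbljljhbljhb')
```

`\1` is not a pattern — it's the concrete string captured by group 1, re-applied verbatim.
Because there's exactly one group, `findall` drops the full match and keeps group 1 from each hit.

['hb', 'lj']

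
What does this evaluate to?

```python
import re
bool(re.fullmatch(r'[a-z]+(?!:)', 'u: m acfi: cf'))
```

`re.fullmatch` requires the pattern to consume the entire string.
Here the string isn't matched end-to-end, so the call returns None, and `bool(None)` is False.

False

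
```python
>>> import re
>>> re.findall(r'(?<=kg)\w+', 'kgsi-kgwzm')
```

The positive lookaround only admits positions where the adjacent text matches; those characters stay outside the span.
No capturing groups, so `findall` returns the 2 full match strings.

['si', 'wzm']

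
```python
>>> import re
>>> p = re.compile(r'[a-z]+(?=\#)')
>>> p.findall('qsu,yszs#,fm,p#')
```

['yszs', 'p']

Lookahead/lookbehind check context without consuming it, so the matched span excludes the asserted characters.
Since nothing is captured, `findall` lists the 2 matched substrings directly.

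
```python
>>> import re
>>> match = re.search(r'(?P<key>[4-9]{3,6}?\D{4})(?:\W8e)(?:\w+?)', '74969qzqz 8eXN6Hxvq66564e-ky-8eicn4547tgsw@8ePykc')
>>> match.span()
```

(0, 13)

With the lazy modifier that quantifier settles for the fewest repetitions that let the rest of the pattern succeed (the atoms after it are unaffected and can still be greedy).
The match spans [0:13] → '74969qzqz 8eX'.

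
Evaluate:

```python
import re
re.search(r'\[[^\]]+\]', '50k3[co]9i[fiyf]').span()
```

(4, 8)

Unlike `match`, `search` isn't anchored — it looks for the pattern anywhere in the string.
The match spans [4:8] → '[co]'.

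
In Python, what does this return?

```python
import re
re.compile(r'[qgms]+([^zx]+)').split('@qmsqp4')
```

['@', 'p4', '']

Pattern: one or more of one of [qgms]; then one or more of any character except [zx] (captured).
Matches to split on: at [1:7] → 'qmsqp4'.
Because the pattern has a capturing group, `split` also inserts each captured text between the pieces.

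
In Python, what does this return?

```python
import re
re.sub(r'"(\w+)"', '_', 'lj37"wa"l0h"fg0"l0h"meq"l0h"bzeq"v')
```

Every occurrence is swapped for '_'.

'lj37_l0h_l0h_l0h_v'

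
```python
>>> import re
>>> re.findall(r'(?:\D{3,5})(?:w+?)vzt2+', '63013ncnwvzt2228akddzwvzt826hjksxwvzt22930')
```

['ncnwvzt222', 'hjksxwvzt22']

No capturing groups, so `findall` returns the 2 full match strings.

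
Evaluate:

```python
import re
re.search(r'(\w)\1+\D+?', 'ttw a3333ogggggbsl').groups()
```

The match spans [0:3] → 'ttw'.
Captured: group 1 = 't'.

('t',)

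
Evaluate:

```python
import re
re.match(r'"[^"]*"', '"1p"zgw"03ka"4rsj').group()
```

`match` is anchored at position 0; if the pattern doesn't fit there, it returns None.
The match spans [0:4] → '"1p"'.

'"1p"'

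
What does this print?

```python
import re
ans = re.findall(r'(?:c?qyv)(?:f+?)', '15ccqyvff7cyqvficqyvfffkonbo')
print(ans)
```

A non-greedy quantifier consumes as few characters as it can — just enough that the remainder of the pattern still matches from where it stops; whatever follows it matches normally.
Since nothing is captured, `findall` lists the 2 matched substrings directly.

['cqyvf', 'cqyvf']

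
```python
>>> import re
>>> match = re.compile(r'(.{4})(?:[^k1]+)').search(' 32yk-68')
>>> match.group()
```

'32yk-68'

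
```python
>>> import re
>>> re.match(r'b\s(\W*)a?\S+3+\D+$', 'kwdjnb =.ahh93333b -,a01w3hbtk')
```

None

`re.match` only tries the pattern at the start of the string.
Here the string doesn't start with a match, so the call returns None.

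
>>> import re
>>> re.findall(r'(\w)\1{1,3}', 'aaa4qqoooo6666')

['a', 'q', 'o', '6']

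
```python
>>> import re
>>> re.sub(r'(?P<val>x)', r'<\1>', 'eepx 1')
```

This matches a literal 'x' (captured as 'val').
The replacement refers to a captured group, so each match is rewritten using its own captured text.

'eep<x> 1'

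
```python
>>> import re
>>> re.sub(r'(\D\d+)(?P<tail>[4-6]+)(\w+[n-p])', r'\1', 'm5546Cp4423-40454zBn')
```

'm5544423-4045'

Each match is replaced using the text its own group 1 captured.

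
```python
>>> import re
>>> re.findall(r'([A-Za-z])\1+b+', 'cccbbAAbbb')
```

A backreference is literal: `\1` must see the identical characters the first group matched.
One capturing group, so `findall` returns just the captured substring from each match — 2 in all.

['c', 'A']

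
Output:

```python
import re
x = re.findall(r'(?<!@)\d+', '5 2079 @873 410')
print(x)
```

The negative lookahead/lookbehind blocks any match where the forbidden context is present.
No capturing groups, so `findall` returns the 4 full match strings.

['5', '2079', '73', '410']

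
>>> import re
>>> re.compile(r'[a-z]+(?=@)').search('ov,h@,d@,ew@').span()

The lookaround is zero-width — it requires the adjacent text to match without consuming it, so the asserted text isn't part of the match.
`re.search` tries every starting position until one works.
The match spans [3:4] → 'h'.

(3, 4)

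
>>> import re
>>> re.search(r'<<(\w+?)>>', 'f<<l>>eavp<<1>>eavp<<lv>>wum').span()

The match spans [1:6] → '<<l>>'.

(1, 6)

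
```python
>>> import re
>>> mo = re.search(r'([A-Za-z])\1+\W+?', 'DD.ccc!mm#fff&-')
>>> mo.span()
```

A backreference is literal: `\1` must see the identical characters the first group matched.
Unlike `match`, `search` isn't anchored — it looks for the pattern anywhere in the string.
The match spans [0:3] → 'DD.'.
Captured: group 1 = 'D'.

(0, 3)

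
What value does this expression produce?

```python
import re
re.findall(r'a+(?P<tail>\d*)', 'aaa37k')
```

The pattern matches one or more of a literal 'a'; then zero or more of a digit (captured as 'tail').
Matches: at [0:5] match 'aaa37', group 1 = '37'.
One capturing group, so `findall` returns just the captured substring from the one match — 1 in all.

['37']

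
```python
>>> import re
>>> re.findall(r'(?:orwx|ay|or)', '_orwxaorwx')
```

['orwx', 'orwx']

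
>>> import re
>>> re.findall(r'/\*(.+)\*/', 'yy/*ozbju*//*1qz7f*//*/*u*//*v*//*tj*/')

['ozbju*//*1qz7f*//*/*u*//*v*//*tj']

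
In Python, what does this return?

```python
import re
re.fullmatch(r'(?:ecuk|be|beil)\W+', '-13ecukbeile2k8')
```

None

For `fullmatch`, every character of the input must be accounted for by the pattern.
Here the string isn't matched end-to-end, so the call returns None.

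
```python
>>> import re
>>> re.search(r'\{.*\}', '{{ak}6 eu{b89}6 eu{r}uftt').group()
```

'{{ak}6 eu{b89}6 eu{r}'

`re.search` scans for the first position where the pattern succeeds.
The match spans [0:21] → '{{ak}6 eu{b89}6 eu{r}'.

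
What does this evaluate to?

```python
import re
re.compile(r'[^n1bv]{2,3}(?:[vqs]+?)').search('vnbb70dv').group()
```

'70dv'

This matches 2 to 3 of any character except [n1bv]; then one or more of one of [vqs] (lazy) (non-capturing group).
Unlike `match`, `search` isn't anchored — it looks for the pattern anywhere in the string.
The match spans [4:8] → '70dv'.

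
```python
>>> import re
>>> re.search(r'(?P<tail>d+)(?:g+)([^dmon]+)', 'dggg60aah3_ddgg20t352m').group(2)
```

'60aah3_'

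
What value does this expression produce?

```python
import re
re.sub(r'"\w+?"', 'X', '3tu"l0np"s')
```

'3tuXs'

Each match is replaced by 'X'.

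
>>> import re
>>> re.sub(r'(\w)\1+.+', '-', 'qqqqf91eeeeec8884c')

'-'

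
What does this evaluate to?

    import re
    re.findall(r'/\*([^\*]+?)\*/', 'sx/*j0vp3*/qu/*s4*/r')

['j0vp3', 's4']

Walking the string: at [2:11] match '/*j0vp3*/', group 1 = 'j0vp3'; at [13:19] match '/*s4*/', group 1 = 's4'.
With a single group, `findall` returns only what that group captured — 2 items.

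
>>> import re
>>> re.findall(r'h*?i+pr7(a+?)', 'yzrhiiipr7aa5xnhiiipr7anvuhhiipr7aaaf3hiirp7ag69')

['a', 'a', 'a']

Lazy quantifiers expand one character at a time until the remainder of the pattern can match.
One capturing group, so `findall` returns just the captured substring from each match — 3 in all.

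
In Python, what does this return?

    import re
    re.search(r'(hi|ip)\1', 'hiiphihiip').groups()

('hi',)

A backreference is literal: `\1` must see the identical characters the first group matched.
`search` walks the string left to right and returns the first match it finds.
The match spans [4:8] → 'hihi'.
Captured: group 1 = 'hi'.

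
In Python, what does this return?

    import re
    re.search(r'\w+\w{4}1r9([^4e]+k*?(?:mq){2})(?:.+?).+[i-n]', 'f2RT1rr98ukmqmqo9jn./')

Pattern: one or more of a word character, then exactly 4 of a word character, then the literal '1r9'; then one or more of any character except [4e], then zero or more of the literal 'k' (lazy), then the literal 'mq' repeated 2 times (captured); then one or more of any character (lazy) (non-capturing group); then one or more of any character, then a character in [i-n].
`re.search` scans for the first position where the pattern succeeds.
Here nothing in the string fits, so the call returns None.

None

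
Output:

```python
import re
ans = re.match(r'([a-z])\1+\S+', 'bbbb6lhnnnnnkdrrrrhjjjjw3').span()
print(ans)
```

With `match`, the pattern is implicitly anchored at the beginning.
The match spans [0:25] → 'bbbb6lhnnnnnkdrrrrhjjjjw3'.

(0, 25)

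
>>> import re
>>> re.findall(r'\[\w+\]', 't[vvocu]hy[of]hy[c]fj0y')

['[vvocu]', '[of]', '[c]']

Since nothing is captured, `findall` lists the 3 matched substrings directly.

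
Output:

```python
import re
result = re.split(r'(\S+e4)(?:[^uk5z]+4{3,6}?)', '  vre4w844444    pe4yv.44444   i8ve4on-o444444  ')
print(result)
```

Because the pattern has a capturing group, `split` also inserts each captured text between the pieces.

['  ', 'vre4', '  ']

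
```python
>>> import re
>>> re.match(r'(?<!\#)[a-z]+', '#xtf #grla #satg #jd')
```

None

A negative assertion filters positions out without eating any characters.
`match` is anchored at position 0; if the pattern doesn't fit there, it returns None.
Here the pattern fails at index 0, so the call returns None.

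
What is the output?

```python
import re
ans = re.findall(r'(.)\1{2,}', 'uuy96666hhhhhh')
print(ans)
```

`\1` has to match the exact text group 1 already captured.
Matches: at [4:8] match '6666', group 1 = '6'; at [8:14] match 'hhhhhh', group 1 = 'h'.
Because there's exactly one group, `findall` drops the full match and keeps group 1 from each hit.

['6', 'h']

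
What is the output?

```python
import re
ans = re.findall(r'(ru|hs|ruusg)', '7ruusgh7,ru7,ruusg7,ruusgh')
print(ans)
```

The regex engine tests alternatives in the order written; an earlier branch that matches wins even if a later one would match more.
Scanning left to right: at [1:3] match 'ru', group 1 = 'ru'; at [9:11] match 'ru', group 1 = 'ru'; at [13:15] match 'ru', group 1 = 'ru'; at [20:22] match 'ru', group 1 = 'ru'.
With a single group, `findall` returns only what that group captured — 4 items.

['ru', 'ru', 'ru', 'ru']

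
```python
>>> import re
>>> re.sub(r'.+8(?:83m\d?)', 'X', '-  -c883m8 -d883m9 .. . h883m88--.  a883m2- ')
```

The pattern matches one or more of any character, then a literal '8'; then the literal '83m', then optionally a digit (non-capturing group).
Each match is replaced by 'X'.

'X- '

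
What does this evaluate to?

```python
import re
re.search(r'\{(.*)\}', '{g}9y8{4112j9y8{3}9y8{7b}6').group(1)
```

'g}9y8{4112j9y8{3}9y8{7b'

`search` walks the string left to right and returns the first match it finds.
The match spans [0:25] → '{g}9y8{4112j9y8{3}9y8{7b}'.
Captured: group 1 = 'g}9y8{4112j9y8{3}9y8{7b'.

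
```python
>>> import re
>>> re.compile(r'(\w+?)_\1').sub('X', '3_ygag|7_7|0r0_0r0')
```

After group 1 captures some text, `\1` only succeeds where that same text appears again.
Matches: at [7:10] → '7_7'; at [11:18] → '0r0_0r0'.
Each match is replaced by 'X'.

'3_ygag|X|X'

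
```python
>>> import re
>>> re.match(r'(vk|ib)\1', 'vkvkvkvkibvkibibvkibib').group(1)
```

A backreference is literal: `\1` must see the identical characters the first group matched.
With `match`, the pattern is implicitly anchored at the beginning.
The match spans [0:4] → 'vkvk'.
Captured: group 1 = 'vk'.

'vk'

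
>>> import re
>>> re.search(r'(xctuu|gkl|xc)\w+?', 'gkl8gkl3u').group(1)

'gkl'

The match spans [0:4] → 'gkl8'.
Captured: group 1 = 'gkl'.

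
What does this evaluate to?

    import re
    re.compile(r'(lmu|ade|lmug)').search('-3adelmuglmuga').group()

The match spans [2:5] → 'ade'.

'ade'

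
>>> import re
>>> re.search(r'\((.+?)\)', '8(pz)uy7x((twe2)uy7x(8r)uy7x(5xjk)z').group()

'(pz)'

Because the quantifier is non-greedy, it stops expanding at the earliest point where the rest of the pattern can succeed.
The match spans [1:5] → '(pz)'.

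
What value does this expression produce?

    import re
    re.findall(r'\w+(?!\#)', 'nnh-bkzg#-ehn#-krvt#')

['nnh', 'bkz', 'eh', 'krv']

A negative assertion filters positions out without eating any characters.
Scanning left to right: at [0:3] → 'nnh'; at [4:7] → 'bkz'; at [10:12] → 'eh'; at [15:18] → 'krv'.
Since nothing is captured, `findall` lists the 4 matched substrings directly.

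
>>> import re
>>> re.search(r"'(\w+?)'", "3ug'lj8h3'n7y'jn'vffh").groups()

('lj8h3',)

`re.search` tries every starting position until one works.
The match spans [3:10] → "'lj8h3'".
Captured: group 1 = 'lj8h3'.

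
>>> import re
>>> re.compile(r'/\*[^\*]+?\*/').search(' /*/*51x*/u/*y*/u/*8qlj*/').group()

Unlike `match`, `search` isn't anchored — it looks for the pattern anywhere in the string.
The match spans [3:10] → '/*51x*/'.

'/*51x*/'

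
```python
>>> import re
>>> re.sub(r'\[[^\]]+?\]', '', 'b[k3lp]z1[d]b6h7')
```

'bz1b6h7'

Matches: at [1:7] → '[k3lp]'; at [9:12] → '[d]'.
Every occurrence is swapped for ''.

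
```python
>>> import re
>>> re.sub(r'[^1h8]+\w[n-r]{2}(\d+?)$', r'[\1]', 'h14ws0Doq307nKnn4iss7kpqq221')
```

The pattern matches one or more of any character except [1h8], then a word character, then exactly 2 of a character in [n-r]; then one or more of a digit (lazy) (captured); then anchored at the end.
Matches: at [2:28] → '4ws0Doq307nKnn4iss7kpqq221'.
Each match is replaced using the text its own group 1 captured.

'h1[221]'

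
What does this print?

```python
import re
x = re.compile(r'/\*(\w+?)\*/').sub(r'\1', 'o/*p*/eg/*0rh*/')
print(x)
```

opeg0rh

`\1` in the replacement pulls in group 1's text for each match.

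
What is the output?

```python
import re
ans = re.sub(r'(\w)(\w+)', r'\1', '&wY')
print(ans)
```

This matches a word character (captured); then one or more of a word character (captured).
Matches: at [1:3] → 'wY'.
`\1` in the replacement pulls in group 1's text for each match.

&w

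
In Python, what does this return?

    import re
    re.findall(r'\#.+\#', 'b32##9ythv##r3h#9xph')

['##9ythv##r3h#']

Matches: at [3:16] → '##9ythv##r3h#'.
With no groups in the pattern, `findall` gives back each whole match — 1 here.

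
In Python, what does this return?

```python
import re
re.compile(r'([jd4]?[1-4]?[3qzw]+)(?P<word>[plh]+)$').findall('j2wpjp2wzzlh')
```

[('2wzz', 'lh')]

The pattern matches optionally one of [jd4], then optionally a character in [1-4], then one or more of one of [3qzw] (captured); then one or more of one of [plh] (captured as 'word'); then anchored at the end.
Matches: at [6:12] match '2wzzlh', groups = ('2wzz', 'lh').
With 2 capturing groups, `findall` returns a 2-tuple per match.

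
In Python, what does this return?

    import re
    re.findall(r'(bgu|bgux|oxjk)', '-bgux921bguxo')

Branches in `(...|...)` are attempted left-to-right; the first branch that allows the whole pattern to succeed is taken.
Scanning left to right: at [1:4] match 'bgu', group 1 = 'bgu'; at [8:11] match 'bgu', group 1 = 'bgu'.
One capturing group, so `findall` returns just the captured substring from each match — 2 in all.

['bgu', 'bgu']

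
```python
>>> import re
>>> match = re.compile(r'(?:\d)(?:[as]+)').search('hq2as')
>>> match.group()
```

This matches a digit (non-capturing group); then one or more of one of [as] (non-capturing group).
`re.search` scans for the first position where the pattern succeeds.
The match spans [2:5] → '2as'.

'2as'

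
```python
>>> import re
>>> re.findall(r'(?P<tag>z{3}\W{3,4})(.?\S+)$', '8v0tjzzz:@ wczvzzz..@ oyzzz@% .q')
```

[('zzz@% .', 'q')]

Pattern: exactly 3 of the literal 'z', then 3 to 4 of a non-word character (captured as 'tag'); then optionally any character, then one or more of a non-whitespace character (captured); then anchored at the end.
`findall` packs the 2 group values into a tuple for every match.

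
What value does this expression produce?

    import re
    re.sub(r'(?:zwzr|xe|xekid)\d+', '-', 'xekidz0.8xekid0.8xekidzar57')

Matches: at [9:15] → 'xekid0'.
Each match is replaced by '-'.

'xekidz0.8-.8xekidzar57'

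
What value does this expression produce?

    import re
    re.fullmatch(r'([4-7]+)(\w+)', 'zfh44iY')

None

Pattern: one or more of a character in [4-7] (captured); then one or more of a word character (captured).
For `fullmatch`, every character of the input must be accounted for by the pattern.
Here the pattern can't cover the whole string, so the call returns None.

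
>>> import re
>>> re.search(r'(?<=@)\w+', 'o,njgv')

The positive lookaround only admits positions where the adjacent text matches; those characters stay outside the span.
`re.search` scans for the first position where the pattern succeeds.
Here the pattern never matches, so the call returns None.

None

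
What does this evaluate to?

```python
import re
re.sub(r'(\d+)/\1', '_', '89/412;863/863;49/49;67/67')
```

The backreference `\1` re-matches whatever the first group consumed, character for character.
Every occurrence is swapped for '_'.

'89/412;_;_;_'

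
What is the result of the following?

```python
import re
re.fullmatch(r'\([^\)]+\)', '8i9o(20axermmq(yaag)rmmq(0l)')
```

`fullmatch` succeeds only if the pattern covers the string from start to end.
Here the pattern can't cover the whole string, so the call returns None.

None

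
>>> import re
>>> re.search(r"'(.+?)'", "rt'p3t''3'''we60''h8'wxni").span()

(2, 7)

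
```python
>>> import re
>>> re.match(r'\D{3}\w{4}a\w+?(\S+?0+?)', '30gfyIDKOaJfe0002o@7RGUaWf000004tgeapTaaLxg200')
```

Pattern: exactly 3 of a non-digit, then exactly 4 of a word character, then a literal 'a'; then one or more of a word character (lazy); then one or more of a non-whitespace character (lazy), then one or more of a literal '0' (lazy) (captured).
With `match`, the pattern is implicitly anchored at the beginning.
Here the pattern fails at index 0, so the call returns None.

None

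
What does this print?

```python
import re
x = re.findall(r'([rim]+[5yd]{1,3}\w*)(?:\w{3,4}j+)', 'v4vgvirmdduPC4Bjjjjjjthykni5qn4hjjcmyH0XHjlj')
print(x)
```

Pattern: one or more of one of [rim], then 1 to 3 of one of [5yd], then zero or more of a word character (captured); then 3 to 4 of a word character, then one or more of the literal 'j' (non-capturing group).
`findall` collects group 1 from the one match (1 total).

['irmdduPC4Bjjjjjjthykni5qn4hjjcmyH0X']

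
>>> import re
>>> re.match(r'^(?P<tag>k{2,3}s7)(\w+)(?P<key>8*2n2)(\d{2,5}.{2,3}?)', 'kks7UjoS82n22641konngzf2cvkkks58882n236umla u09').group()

'kks7UjoS82n22641konngzf2cvkkks58882n236um'

`match` is anchored at position 0; if the pattern doesn't fit there, it returns None.
The match spans [0:41] → 'kks7UjoS82n22641konngzf2cvkkks58882n236um'.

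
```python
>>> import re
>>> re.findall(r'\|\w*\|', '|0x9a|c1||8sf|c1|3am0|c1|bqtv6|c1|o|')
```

Walking the string: at [0:6] → '|0x9a|'; at [8:10] → '||'; at [13:17] → '|c1|'; at [21:25] → '|c1|'; at [30:34] → '|c1|'.
`findall` yields the raw match text (5 of them) because the pattern has no groups.

['|0x9a|', '||', '|c1|', '|c1|', '|c1|']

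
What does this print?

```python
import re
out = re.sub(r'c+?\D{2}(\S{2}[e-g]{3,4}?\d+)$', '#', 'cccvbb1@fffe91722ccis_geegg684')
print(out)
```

The pattern matches one or more of a literal 'c' (lazy), then exactly 2 of a non-digit; then exactly 2 of a non-whitespace character, then 3 to 4 of a character in [e-g] (lazy), then one or more of a digit (captured); then anchored at the end.
Matches: at [17:30] → 'ccis_geegg684'.
Every occurrence is swapped for '#'.

cccvbb1@fffe91722#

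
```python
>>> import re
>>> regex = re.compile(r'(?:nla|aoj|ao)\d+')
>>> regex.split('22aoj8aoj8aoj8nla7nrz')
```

['22', '', '', '', 'nrz']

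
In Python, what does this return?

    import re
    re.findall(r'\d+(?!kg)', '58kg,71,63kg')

['5', '71', '6']

`(?!…)`/`(?<!…)` only lets a position through if the neighbouring text does NOT match; no characters are consumed.
Matches: at [0:1] → '5'; at [5:7] → '71'; at [8:9] → '6'.
`findall` yields the raw match text (3 of them) because the pattern has no groups.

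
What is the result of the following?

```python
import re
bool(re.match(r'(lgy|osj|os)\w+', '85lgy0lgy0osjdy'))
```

False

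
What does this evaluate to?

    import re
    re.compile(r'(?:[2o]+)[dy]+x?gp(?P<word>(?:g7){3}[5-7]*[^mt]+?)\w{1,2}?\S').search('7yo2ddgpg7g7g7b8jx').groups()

The match spans [2:17] → 'o2ddgpg7g7g7b8j'.
Captured: group 1 = 'g7g7g7b'.

('g7g7g7b',)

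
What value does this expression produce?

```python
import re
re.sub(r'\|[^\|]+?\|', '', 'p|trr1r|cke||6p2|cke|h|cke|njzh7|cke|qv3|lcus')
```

'pcke|ckeckeckelcus'

Each match is replaced by ''.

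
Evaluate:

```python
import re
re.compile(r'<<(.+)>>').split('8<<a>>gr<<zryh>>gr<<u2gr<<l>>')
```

Matches to split on: at [1:29] → '<<a>>gr<<zryh>>gr<<u2gr<<l>>'.
Because the pattern has a capturing group, `split` also inserts each captured text between the pieces.

['8', 'a>>gr<<zryh>>gr<<u2gr<<l', '']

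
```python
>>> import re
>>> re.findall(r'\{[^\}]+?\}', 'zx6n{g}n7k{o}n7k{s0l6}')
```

Scanning left to right: at [4:7] → '{g}'; at [10:13] → '{o}'; at [16:22] → '{s0l6}'.
With no groups in the pattern, `findall` gives back each whole match — 3 here.

['{g}', '{o}', '{s0l6}']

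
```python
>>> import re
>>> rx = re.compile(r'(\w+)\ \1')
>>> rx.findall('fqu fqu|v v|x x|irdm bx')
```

['fqu', 'v', 'x']

The backreference `\1` re-matches whatever the first group consumed, character for character.
Scanning left to right: at [0:7] match 'fqu fqu', group 1 = 'fqu'; at [8:11] match 'v v', group 1 = 'v'; at [12:15] match 'x x', group 1 = 'x'.
`findall` collects group 1 from each match (3 total).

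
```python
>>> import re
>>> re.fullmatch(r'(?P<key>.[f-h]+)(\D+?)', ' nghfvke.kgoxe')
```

None

This matches any character, then one or more of a character in [f-h] (captured as 'key'); then one or more of a non-digit (lazy) (captured).
For `fullmatch`, every character of the input must be accounted for by the pattern.
Here the pattern can't cover the whole string, so the call returns None.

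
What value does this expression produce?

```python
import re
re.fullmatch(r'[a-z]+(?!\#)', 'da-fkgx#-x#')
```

`(?!…)`/`(?<!…)` only lets a position through if the neighbouring text does NOT match; no characters are consumed.
`re.fullmatch` is like wrapping the pattern in `^…$` (in single-line mode).
Here the pattern can't cover the whole string, so the call returns None.

None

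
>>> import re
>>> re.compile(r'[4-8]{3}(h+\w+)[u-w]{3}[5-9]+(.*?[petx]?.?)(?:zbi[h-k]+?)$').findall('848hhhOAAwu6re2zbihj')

Pattern: exactly 3 of a character in [4-8]; then one or more of a literal 'h', then one or more of a word character (captured); then exactly 3 of a character in [u-w], then one or more of a character in [5-9]; then zero or more of any character (lazy), then optionally one of [petx], then optionally any character (captured); then the literal 'zbi', then one or more of a character in [h-k] (lazy) (non-capturing group); then anchored at the end.
Multiple groups make `findall` return tuples — one 2-tuple for each match.
Nothing in the string satisfies the pattern, so the list is empty.

[]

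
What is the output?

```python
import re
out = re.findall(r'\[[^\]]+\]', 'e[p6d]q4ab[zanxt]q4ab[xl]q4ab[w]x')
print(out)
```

Walking the string: at [1:6] → '[p6d]'; at [10:17] → '[zanxt]'; at [21:25] → '[xl]'; at [29:32] → '[w]'.
`findall` yields the raw match text (4 of them) because the pattern has no groups.

['[p6d]', '[zanxt]', '[xl]', '[w]']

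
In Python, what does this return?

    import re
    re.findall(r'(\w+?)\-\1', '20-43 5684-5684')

['5684']

The backreference `\1` re-matches whatever the first group consumed, character for character.
Scanning left to right: at [6:15] match '5684-5684', group 1 = '5684'.
`findall` collects group 1 from the one match (1 total).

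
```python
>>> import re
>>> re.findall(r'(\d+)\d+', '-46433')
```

['4643']

Pattern: one or more of a digit (captured); then one or more of a digit.
Scanning left to right: at [1:6] match '46433', group 1 = '4643'.
One capturing group, so `findall` returns just the captured substring from the one match — 1 in all.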